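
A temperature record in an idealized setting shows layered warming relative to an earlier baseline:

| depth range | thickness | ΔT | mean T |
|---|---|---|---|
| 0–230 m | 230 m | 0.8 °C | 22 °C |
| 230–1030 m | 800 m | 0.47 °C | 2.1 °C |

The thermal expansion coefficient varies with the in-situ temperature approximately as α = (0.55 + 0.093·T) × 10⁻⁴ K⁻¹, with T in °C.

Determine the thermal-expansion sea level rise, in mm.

about 75.8 mm

Layer 1: α = (0.55 + 0.093×22)×10⁻⁴ = 2.596×10⁻⁴ K⁻¹
Layer 2: α = (0.55 + 0.093×2.1)×10⁻⁴ = 0.7453×10⁻⁴ K⁻¹
230 × 0.8 × 2.596×10⁻⁴ = 0.0477664 m
0.7453×10⁻⁴ × 0.47 × 800 = 0.02802328 m
Δh = 0.0477664 + 0.02802328 = 0.07578968 m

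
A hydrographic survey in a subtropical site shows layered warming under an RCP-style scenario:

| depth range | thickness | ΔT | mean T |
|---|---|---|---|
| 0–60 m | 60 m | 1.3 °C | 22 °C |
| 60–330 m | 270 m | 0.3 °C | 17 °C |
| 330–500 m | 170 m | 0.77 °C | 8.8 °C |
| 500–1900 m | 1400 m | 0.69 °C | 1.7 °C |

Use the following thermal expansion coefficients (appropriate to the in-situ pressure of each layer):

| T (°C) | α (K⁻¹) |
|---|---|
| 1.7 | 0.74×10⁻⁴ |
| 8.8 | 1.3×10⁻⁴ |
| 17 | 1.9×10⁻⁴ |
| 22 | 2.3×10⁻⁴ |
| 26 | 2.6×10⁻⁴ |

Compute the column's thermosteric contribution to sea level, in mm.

Layer 1 at 22 °C → α = 2.3×10⁻⁴ K⁻¹
Layer 2 at 17 °C → α = 1.9×10⁻⁴ K⁻¹
Layer 3 at 8.8 °C → α = 1.3×10⁻⁴ K⁻¹
Layer 4 at 1.7 °C → α = 0.74×10⁻⁴ K⁻¹
2.3×10⁻⁴ × 1.3 × 60 = 0.01794 m
Layer 2: 270 × 1.9×10⁻⁴ × 0.3 = 0.01539 m
0.77 × 170 × 1.3×10⁻⁴ = 0.017017 m
0.69 × 1400 × 0.74×10⁻⁴ = 0.071484 m
Δh = 0.01794 + 0.01539 + 0.017017 + 0.071484 = 0.121831 m ≈ 120 mm

120 mm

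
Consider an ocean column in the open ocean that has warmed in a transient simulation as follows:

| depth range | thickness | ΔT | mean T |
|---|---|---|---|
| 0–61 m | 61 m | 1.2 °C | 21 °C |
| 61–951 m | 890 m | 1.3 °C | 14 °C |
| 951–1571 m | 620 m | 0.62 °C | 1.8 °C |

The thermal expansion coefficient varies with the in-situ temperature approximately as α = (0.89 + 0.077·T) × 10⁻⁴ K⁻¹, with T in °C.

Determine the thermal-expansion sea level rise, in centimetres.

Δh = 28.6 cm

Layer 1: α = (0.89 + 0.077×21)×10⁻⁴ = 2.507×10⁻⁴ K⁻¹
Layer 2: α = (0.89 + 0.077×14)×10⁻⁴ = 1.968×10⁻⁴ K⁻¹
Layer 3: α = (0.89 + 0.077×1.8)×10⁻⁴ = 1.0286×10⁻⁴ K⁻¹
0–61 m: 61 × 1.2 × 2.507×10⁻⁴ = 0.01835124 m
1.3 × 1.968×10⁻⁴ × 890 = 0.2276976 m
951–1571 m: 0.62 × 1.0286×10⁻⁴ × 620 = 0.039539384 m
Δh = 0.01835124 + 0.2276976 + 0.039539384 = 0.285588224 m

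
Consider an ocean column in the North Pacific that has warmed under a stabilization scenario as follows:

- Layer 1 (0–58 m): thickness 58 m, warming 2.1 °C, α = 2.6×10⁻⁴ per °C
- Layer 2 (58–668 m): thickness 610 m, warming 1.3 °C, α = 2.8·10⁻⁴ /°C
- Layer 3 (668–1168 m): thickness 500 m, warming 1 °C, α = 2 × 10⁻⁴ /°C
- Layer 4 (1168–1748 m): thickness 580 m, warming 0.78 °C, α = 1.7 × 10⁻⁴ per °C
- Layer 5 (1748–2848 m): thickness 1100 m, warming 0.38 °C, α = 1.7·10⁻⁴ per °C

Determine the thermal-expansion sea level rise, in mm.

0–58 m: 2.6×10⁻⁴ × 2.1 × 58 = 0.031668 m
1.3 × 2.8×10⁻⁴ × 610 = 0.22204 m
1 × 2×10⁻⁴ × 500 = 0.10000 m
Layer 4: 0.78 × 1.7×10⁻⁴ × 580 = 0.076908 m
1100 × 1.7×10⁻⁴ × 0.38 = 0.07106 m
Δh = 0.031668 + 0.22204 + 0.10000 + 0.076908 + 0.07106 = 0.501676 m ≈ 502 mm

Δh = 502 mm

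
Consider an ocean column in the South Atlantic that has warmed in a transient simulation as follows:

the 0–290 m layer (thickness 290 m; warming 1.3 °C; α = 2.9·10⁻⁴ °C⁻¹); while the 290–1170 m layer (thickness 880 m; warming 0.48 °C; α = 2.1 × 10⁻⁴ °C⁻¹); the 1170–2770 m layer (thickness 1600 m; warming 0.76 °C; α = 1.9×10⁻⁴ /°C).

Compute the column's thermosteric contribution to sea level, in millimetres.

429 mm

Layer 1: 290 × 2.9×10⁻⁴ × 1.3 = 0.10933 m
290–1170 m: 0.48 × 2.1×10⁻⁴ × 880 = 0.088704 m
1.9×10⁻⁴ × 1600 × 0.76 = 0.23104 m
Δh = 0.10933 + 0.088704 + 0.23104 = 0.429074 m ≈ 429 mm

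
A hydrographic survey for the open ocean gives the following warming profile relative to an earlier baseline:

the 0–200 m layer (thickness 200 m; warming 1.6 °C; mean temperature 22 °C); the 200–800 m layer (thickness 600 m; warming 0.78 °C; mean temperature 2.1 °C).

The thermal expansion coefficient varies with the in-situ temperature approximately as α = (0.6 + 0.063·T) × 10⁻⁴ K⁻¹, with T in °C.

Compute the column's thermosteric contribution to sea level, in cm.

about 9.78 cm

Layer 1: α = (0.6 + 0.063×22)×10⁻⁴ = 1.986×10⁻⁴ K⁻¹
Layer 2: α = (0.6 + 0.063×2.1)×10⁻⁴ = 0.7323×10⁻⁴ K⁻¹
Layer 1: 1.986×10⁻⁴ × 200 × 1.6 = 0.063552 m
0.7323×10⁻⁴ × 0.78 × 600 = 0.03427164 m
Δh = 0.063552 + 0.03427164 = 0.09782364 m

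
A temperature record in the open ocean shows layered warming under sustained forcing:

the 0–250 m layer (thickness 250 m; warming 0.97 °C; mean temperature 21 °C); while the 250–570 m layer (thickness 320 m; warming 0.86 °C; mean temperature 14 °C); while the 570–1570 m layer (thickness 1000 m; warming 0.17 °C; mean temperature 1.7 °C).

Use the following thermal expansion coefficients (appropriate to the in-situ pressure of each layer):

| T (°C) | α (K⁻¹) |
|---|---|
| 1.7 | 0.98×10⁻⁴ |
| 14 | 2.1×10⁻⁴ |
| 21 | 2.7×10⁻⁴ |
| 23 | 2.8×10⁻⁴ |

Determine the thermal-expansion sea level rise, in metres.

Layer 1 at 21 °C → α = 2.7×10⁻⁴ K⁻¹
Layer 2 at 14 °C → α = 2.1×10⁻⁴ K⁻¹
Layer 3 at 1.7 °C → α = 0.98×10⁻⁴ K⁻¹
0–250 m: 0.97 × 2.7×10⁻⁴ × 250 = 0.065475 m
250–570 m: 2.1×10⁻⁴ × 320 × 0.86 = 0.057792 m
570–1570 m: 0.17 × 0.98×10⁻⁴ × 1000 = 0.01666 m
Δh = 0.065475 + 0.057792 + 0.01666 = 0.139927 m ≈ 0.140 m

Δh = 0.140 m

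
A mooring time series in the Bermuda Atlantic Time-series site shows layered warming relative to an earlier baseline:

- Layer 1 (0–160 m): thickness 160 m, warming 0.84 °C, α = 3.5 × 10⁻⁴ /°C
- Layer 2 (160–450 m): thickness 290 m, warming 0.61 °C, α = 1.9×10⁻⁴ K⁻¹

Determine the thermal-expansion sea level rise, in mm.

80.7 mm of thermosteric rise

0–160 m: 160 × 0.84 × 3.5×10⁻⁴ = 0.04704 m
1.9×10⁻⁴ × 290 × 0.61 = 0.033611 m
Δh = 0.04704 + 0.033611 = 0.080651 m ≈ 80.7 mm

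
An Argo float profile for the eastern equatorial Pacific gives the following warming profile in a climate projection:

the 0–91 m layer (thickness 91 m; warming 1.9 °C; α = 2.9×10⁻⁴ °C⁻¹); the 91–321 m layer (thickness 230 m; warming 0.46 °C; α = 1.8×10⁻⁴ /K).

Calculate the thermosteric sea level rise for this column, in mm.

0–91 m: 1.9 × 2.9×10⁻⁴ × 91 = 0.050141 m
Layer 2: 230 × 0.46 × 1.8×10⁻⁴ = 0.019044 m
Δh = 0.050141 + 0.019044 = 0.069185 m ≈ 69 mm

Δh = 69 mm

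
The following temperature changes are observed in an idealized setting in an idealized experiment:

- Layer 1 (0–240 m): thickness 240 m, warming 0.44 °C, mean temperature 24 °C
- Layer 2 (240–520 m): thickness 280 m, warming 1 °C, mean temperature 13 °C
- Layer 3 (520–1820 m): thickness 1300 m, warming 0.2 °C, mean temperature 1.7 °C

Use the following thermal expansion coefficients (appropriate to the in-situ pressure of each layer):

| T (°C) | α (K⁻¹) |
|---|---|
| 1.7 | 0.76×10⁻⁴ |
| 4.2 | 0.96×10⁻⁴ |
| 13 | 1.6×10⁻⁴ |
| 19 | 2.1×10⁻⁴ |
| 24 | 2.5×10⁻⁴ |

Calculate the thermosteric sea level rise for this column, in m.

Layer 1 at 24 °C → α = 2.5×10⁻⁴ K⁻¹
Layer 2 at 13 °C → α = 1.6×10⁻⁴ K⁻¹
Layer 3 at 1.7 °C → α = 0.76×10⁻⁴ K⁻¹
0.44 × 240 × 2.5×10⁻⁴ = 0.02640 m
240–520 m: 1 × 280 × 1.6×10⁻⁴ = 0.04480 m
Layer 3: 0.2 × 1300 × 0.76×10⁻⁴ = 0.01976 m
Δh = 0.02640 + 0.04480 + 0.01976 = 0.09096 m ≈ 0.091 m

about 0.091 m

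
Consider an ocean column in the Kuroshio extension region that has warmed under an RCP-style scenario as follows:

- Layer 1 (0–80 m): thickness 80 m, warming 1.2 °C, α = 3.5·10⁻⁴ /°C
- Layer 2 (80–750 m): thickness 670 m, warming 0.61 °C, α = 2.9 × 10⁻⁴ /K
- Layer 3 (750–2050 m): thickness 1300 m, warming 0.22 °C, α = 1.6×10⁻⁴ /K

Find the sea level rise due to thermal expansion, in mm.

0–80 m: 3.5×10⁻⁴ × 1.2 × 80 = 0.03360 m
Layer 2: 670 × 2.9×10⁻⁴ × 0.61 = 0.118523 m
Layer 3: 1300 × 1.6×10⁻⁴ × 0.22 = 0.04576 m
Δh = 0.03360 + 0.118523 + 0.04576 = 0.197883 m ≈ 198 mm

Δh = 198 mm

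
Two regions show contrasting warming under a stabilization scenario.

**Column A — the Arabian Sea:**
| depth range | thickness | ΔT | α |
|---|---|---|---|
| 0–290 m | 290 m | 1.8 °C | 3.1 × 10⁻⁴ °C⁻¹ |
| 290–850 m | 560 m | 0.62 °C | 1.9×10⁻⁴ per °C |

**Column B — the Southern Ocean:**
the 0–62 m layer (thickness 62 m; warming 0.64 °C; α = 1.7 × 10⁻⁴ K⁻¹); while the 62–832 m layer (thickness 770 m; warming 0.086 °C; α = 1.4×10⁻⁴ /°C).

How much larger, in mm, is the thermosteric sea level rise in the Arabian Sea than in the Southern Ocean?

A 0–290 m: 290 × 1.8 × 3.1×10⁻⁴ = 0.16182 m
A 1.9×10⁻⁴ × 560 × 0.62 = 0.065968 m
A total: 0.227788 m
B 0–62 m: 62 × 0.64 × 1.7×10⁻⁴ = 0.0067456 m
B Layer 2: 770 × 0.086 × 1.4×10⁻⁴ = 0.0092708 m
B total: 0.0160164 m
Difference: 0.227788 − 0.0160164 = 0.2117716 m

210 mm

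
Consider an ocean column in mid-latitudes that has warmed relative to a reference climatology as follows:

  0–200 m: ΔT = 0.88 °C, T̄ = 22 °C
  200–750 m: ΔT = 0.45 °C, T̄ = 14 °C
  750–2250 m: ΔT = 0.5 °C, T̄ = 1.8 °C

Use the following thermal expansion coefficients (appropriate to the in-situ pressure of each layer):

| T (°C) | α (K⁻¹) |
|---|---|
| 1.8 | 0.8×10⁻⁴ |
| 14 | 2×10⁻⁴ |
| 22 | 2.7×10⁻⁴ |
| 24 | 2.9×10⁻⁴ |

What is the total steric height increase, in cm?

15.7 cm

Layer 1 at 22 °C → α = 2.7×10⁻⁴ K⁻¹
Layer 2 at 14 °C → α = 2×10⁻⁴ K⁻¹
Layer 3 at 1.8 °C → α = 0.8×10⁻⁴ K⁻¹
Layer 1: 2.7×10⁻⁴ × 200 × 0.88 = 0.04752 m
200–750 m: 550 × 0.45 × 2×10⁻⁴ = 0.04950 m
750–2250 m: 1500 × 0.8×10⁻⁴ × 0.5 = 0.06000 m
Δh = 0.04752 + 0.04950 + 0.06000 = 0.15702 m ≈ 15.7 cm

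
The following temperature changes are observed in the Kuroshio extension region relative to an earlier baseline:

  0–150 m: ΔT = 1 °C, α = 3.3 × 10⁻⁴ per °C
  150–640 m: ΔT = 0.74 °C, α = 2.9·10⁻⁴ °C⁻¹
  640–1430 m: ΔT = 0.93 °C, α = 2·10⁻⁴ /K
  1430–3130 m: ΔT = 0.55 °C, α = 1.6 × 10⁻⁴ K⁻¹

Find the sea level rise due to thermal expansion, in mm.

450 mm of thermosteric rise

3.3×10⁻⁴ × 150 × 1 = 0.04950 m
150–640 m: 490 × 0.74 × 2.9×10⁻⁴ = 0.105154 m
Layer 3: 2×10⁻⁴ × 0.93 × 790 = 0.14694 m
1700 × 0.55 × 1.6×10⁻⁴ = 0.14960 m
Δh = 0.04950 + 0.105154 + 0.14694 + 0.14960 = 0.451194 m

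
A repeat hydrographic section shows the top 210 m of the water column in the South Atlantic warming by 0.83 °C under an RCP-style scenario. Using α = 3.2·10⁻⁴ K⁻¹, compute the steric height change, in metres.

Δh = αΔT·H = 3.2×10⁻⁴ × 0.83 × 210 = 0.055776 m

0.056 m of thermosteric rise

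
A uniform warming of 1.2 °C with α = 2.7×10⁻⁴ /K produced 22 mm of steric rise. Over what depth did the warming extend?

H = Δh/(αΔT) = 0.022 / (2.7×10⁻⁴ × 1.2) ≈ 67.90 m

about 67.9 m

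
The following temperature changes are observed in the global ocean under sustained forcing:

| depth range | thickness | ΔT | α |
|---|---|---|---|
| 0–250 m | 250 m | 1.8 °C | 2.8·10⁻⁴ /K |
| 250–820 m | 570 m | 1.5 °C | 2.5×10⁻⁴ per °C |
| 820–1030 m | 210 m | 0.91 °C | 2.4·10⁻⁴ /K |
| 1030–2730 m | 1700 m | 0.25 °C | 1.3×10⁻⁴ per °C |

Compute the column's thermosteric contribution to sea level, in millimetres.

Layer 1: 1.8 × 2.8×10⁻⁴ × 250 = 0.12600 m
250–820 m: 570 × 1.5 × 2.5×10⁻⁴ = 0.21375 m
0.91 × 210 × 2.4×10⁻⁴ = 0.045864 m
Layer 4: 1700 × 0.25 × 1.3×10⁻⁴ = 0.05525 m
Δh = 0.12600 + 0.21375 + 0.045864 + 0.05525 = 0.440864 m

441 mm of thermosteric rise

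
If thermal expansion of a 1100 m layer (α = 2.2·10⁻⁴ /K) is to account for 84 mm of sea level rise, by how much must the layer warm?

about 0.35 °C

ΔT = Δh/(αH) = 0.084 / (2.2×10⁻⁴ × 1100) ≈ 0.3471 °C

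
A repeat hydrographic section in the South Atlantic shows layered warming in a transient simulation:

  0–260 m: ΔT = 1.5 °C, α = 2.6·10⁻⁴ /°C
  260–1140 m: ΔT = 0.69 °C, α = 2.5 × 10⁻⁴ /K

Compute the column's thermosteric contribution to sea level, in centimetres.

Layer 1: 260 × 1.5 × 2.6×10⁻⁴ = 0.10140 m
Layer 2: 0.69 × 2.5×10⁻⁴ × 880 = 0.15180 m
Δh = 0.10140 + 0.15180 = 0.25320 m ≈ 25.3 cm

25.3 cm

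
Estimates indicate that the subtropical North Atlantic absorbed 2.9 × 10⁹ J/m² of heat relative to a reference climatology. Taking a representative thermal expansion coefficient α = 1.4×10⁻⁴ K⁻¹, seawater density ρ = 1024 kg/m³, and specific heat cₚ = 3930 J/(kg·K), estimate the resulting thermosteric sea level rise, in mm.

Δh = αQ/(ρcₚ) = 1.4×10⁻⁴ × 2.9×10⁹ / (1024 × 3930) ≈ 0.10089 m

Δh ≈ 101 mm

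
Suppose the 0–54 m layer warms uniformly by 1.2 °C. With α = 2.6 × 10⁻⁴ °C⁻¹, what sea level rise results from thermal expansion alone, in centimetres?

about 1.68 cm

Δh = αΔT·H = 2.6×10⁻⁴ × 1.2 × 54 = 0.016848 m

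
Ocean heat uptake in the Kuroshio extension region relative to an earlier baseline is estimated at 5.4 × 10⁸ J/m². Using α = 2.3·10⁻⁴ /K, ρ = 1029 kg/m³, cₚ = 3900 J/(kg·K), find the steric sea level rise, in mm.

Δh ≈ 31 mm

Δh = αQ/(ρcₚ) = 2.3×10⁻⁴ × 5.4×10⁸ / (1029 × 3900) ≈ 0.030949 m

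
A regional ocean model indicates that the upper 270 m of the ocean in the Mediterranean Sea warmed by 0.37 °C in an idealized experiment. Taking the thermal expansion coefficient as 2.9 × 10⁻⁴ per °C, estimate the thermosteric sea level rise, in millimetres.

29.0 mm of thermosteric rise

Δh = αΔT·H = 2.9×10⁻⁴ × 0.37 × 270 = 0.028971 m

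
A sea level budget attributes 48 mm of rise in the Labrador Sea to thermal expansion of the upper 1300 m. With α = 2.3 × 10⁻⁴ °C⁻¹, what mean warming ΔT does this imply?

0.16 °C

ΔT = Δh/(αH) = 0.048 / (2.3×10⁻⁴ × 1300) ≈ 0.1605 °C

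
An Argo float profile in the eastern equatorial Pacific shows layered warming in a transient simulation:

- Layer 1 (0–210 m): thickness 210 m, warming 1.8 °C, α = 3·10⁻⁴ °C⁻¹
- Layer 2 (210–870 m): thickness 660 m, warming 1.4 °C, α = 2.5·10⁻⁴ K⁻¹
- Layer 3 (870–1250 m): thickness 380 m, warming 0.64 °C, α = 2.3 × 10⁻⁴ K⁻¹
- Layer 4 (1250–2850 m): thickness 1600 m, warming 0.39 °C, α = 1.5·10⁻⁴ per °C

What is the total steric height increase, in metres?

Δh = 0.494 m

3×10⁻⁴ × 1.8 × 210 = 0.11340 m
210–870 m: 1.4 × 660 × 2.5×10⁻⁴ = 0.23100 m
380 × 0.64 × 2.3×10⁻⁴ = 0.055936 m
1250–2850 m: 1600 × 1.5×10⁻⁴ × 0.39 = 0.09360 m
Δh = 0.11340 + 0.23100 + 0.055936 + 0.09360 = 0.493936 m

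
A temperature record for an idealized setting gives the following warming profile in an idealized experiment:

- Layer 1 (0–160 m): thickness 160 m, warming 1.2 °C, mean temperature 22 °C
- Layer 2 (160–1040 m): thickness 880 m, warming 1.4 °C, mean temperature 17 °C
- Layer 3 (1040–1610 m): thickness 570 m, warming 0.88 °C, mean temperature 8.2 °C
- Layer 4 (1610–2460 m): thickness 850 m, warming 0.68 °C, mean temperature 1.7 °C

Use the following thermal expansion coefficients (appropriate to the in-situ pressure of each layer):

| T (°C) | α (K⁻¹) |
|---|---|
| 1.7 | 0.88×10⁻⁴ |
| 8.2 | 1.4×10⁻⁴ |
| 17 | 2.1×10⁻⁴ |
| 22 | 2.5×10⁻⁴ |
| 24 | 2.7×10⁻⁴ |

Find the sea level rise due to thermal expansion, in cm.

Layer 1 at 22 °C → α = 2.5×10⁻⁴ K⁻¹
Layer 2 at 17 °C → α = 2.1×10⁻⁴ K⁻¹
Layer 3 at 8.2 °C → α = 1.4×10⁻⁴ K⁻¹
Layer 4 at 1.7 °C → α = 0.88×10⁻⁴ K⁻¹
0–160 m: 160 × 2.5×10⁻⁴ × 1.2 = 0.04800 m
160–1040 m: 2.1×10⁻⁴ × 1.4 × 880 = 0.25872 m
Layer 3: 570 × 0.88 × 1.4×10⁻⁴ = 0.070224 m
1610–2460 m: 0.68 × 850 × 0.88×10⁻⁴ = 0.050864 m
Δh = 0.04800 + 0.25872 + 0.070224 + 0.050864 = 0.427808 m

about 42.8 cm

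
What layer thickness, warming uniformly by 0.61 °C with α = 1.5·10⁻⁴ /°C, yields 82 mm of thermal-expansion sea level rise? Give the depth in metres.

H = Δh/(αΔT) = 0.082 / (1.5×10⁻⁴ × 0.61) ≈ 896.2 m

about 896 m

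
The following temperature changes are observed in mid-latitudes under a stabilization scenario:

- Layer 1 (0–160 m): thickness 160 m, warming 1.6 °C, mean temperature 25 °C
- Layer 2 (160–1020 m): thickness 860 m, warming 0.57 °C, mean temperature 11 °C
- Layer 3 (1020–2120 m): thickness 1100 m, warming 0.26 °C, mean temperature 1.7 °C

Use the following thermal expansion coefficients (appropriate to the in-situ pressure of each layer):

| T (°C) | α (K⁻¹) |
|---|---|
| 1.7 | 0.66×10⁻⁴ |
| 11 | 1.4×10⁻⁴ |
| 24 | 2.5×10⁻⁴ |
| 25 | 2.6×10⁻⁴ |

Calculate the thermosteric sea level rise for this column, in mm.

about 150 mm

Layer 1 at 25 °C → α = 2.6×10⁻⁴ K⁻¹
Layer 2 at 11 °C → α = 1.4×10⁻⁴ K⁻¹
Layer 3 at 1.7 °C → α = 0.66×10⁻⁴ K⁻¹
Layer 1: 160 × 1.6 × 2.6×10⁻⁴ = 0.06656 m
Layer 2: 860 × 0.57 × 1.4×10⁻⁴ = 0.068628 m
Layer 3: 1100 × 0.26 × 0.66×10⁻⁴ = 0.018876 m
Δh = 0.06656 + 0.068628 + 0.018876 = 0.154064 m ≈ 150 mm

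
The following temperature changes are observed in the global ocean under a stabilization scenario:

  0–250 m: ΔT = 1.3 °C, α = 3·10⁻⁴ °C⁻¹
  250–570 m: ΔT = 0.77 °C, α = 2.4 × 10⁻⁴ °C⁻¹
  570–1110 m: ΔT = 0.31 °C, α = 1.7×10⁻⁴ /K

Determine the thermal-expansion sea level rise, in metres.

1.3 × 3×10⁻⁴ × 250 = 0.09750 m
250–570 m: 2.4×10⁻⁴ × 0.77 × 320 = 0.059136 m
Layer 3: 0.31 × 540 × 1.7×10⁻⁴ = 0.028458 m
Δh = 0.09750 + 0.059136 + 0.028458 = 0.185094 m ≈ 0.185 m

Δh = 0.185 m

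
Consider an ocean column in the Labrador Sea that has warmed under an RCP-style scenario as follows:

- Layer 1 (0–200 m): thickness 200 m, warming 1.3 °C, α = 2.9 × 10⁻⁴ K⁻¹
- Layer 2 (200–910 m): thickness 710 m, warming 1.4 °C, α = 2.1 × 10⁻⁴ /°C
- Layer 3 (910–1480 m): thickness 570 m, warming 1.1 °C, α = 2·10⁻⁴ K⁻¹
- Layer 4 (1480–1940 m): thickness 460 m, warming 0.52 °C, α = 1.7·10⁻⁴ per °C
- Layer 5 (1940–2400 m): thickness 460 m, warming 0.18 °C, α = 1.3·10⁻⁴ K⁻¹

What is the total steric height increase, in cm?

about 46.1 cm

1.3 × 2.9×10⁻⁴ × 200 = 0.07540 m
200–910 m: 1.4 × 710 × 2.1×10⁻⁴ = 0.20874 m
Layer 3: 2×10⁻⁴ × 570 × 1.1 = 0.12540 m
1.7×10⁻⁴ × 0.52 × 460 = 0.040664 m
1940–2400 m: 1.3×10⁻⁴ × 460 × 0.18 = 0.010764 m
Δh = 0.07540 + 0.20874 + 0.12540 + 0.040664 + 0.010764 = 0.460968 m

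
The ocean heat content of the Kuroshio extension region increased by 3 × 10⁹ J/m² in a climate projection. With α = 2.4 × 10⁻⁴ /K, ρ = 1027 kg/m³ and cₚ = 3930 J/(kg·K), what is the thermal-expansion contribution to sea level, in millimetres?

Δh = αQ/(ρcₚ) = 2.4×10⁻⁴ × 3×10⁹ / (1027 × 3930) ≈ 0.17839 m

178 mm of thermosteric rise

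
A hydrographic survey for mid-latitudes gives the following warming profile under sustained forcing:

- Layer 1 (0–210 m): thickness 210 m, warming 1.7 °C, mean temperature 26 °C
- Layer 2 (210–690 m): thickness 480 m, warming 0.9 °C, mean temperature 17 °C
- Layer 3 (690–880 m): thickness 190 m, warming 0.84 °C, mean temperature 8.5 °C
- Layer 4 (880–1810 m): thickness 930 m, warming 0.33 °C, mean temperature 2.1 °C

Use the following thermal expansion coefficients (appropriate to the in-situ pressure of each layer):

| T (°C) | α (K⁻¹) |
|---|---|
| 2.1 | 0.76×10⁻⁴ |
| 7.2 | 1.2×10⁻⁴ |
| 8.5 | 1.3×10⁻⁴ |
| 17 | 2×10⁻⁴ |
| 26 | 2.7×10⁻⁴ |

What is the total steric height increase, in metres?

Layer 1 at 26 °C → α = 2.7×10⁻⁴ K⁻¹
Layer 2 at 17 °C → α = 2×10⁻⁴ K⁻¹
Layer 3 at 8.5 °C → α = 1.3×10⁻⁴ K⁻¹
Layer 4 at 2.1 °C → α = 0.76×10⁻⁴ K⁻¹
Layer 1: 1.7 × 2.7×10⁻⁴ × 210 = 0.09639 m
Layer 2: 0.9 × 480 × 2×10⁻⁴ = 0.08640 m
190 × 0.84 × 1.3×10⁻⁴ = 0.020748 m
0.33 × 0.76×10⁻⁴ × 930 = 0.0233244 m
Δh = 0.09639 + 0.08640 + 0.020748 + 0.0233244 = 0.2268624 m ≈ 0.23 m

Δh = 0.23 m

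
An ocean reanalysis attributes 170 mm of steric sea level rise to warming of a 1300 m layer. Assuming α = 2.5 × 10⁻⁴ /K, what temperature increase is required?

ΔT = Δh/(αH) = 0.17 / (2.5×10⁻⁴ × 1300) ≈ 0.5231 °C

about 0.52 °C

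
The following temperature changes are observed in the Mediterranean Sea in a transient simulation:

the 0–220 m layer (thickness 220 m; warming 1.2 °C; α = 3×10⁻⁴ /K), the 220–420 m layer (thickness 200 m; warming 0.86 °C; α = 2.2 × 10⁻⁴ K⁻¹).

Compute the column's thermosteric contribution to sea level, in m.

Δh ≈ 0.117 m

0–220 m: 220 × 3×10⁻⁴ × 1.2 = 0.07920 m
220–420 m: 2.2×10⁻⁴ × 0.86 × 200 = 0.03784 m
Δh = 0.07920 + 0.03784 = 0.11704 m ≈ 0.117 m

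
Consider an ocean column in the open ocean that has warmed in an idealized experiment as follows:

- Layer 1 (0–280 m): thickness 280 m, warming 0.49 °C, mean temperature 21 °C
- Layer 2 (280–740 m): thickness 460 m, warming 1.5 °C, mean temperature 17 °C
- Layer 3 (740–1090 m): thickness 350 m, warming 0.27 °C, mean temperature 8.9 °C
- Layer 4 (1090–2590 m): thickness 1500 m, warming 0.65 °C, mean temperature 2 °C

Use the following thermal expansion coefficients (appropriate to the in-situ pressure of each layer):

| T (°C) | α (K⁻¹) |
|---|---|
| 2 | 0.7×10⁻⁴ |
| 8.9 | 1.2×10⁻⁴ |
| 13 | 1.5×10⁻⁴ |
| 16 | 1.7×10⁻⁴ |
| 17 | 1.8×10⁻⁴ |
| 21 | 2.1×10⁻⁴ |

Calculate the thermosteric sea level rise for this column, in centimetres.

Layer 1 at 21 °C → α = 2.1×10⁻⁴ K⁻¹
Layer 2 at 17 °C → α = 1.8×10⁻⁴ K⁻¹
Layer 3 at 8.9 °C → α = 1.2×10⁻⁴ K⁻¹
Layer 4 at 2 °C → α = 0.7×10⁻⁴ K⁻¹
Layer 1: 0.49 × 2.1×10⁻⁴ × 280 = 0.028812 m
280–740 m: 460 × 1.8×10⁻⁴ × 1.5 = 0.12420 m
350 × 0.27 × 1.2×10⁻⁴ = 0.01134 m
1500 × 0.65 × 0.7×10⁻⁴ = 0.06825 m
Δh = 0.028812 + 0.12420 + 0.01134 + 0.06825 = 0.232602 m

Δh = 23.3 cm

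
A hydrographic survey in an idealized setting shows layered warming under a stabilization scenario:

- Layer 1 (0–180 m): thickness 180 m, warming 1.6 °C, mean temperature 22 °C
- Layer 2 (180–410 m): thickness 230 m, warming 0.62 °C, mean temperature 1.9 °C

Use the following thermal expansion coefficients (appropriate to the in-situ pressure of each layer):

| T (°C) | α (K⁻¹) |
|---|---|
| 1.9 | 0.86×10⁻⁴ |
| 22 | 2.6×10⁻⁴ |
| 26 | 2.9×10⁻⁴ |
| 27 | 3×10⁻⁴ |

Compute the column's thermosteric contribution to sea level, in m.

Layer 1 at 22 °C → α = 2.6×10⁻⁴ K⁻¹
Layer 2 at 1.9 °C → α = 0.86×10⁻⁴ K⁻¹
180 × 1.6 × 2.6×10⁻⁴ = 0.07488 m
180–410 m: 0.62 × 0.86×10⁻⁴ × 230 = 0.0122636 m
Δh = 0.07488 + 0.0122636 = 0.0871436 m

Δh ≈ 0.087 m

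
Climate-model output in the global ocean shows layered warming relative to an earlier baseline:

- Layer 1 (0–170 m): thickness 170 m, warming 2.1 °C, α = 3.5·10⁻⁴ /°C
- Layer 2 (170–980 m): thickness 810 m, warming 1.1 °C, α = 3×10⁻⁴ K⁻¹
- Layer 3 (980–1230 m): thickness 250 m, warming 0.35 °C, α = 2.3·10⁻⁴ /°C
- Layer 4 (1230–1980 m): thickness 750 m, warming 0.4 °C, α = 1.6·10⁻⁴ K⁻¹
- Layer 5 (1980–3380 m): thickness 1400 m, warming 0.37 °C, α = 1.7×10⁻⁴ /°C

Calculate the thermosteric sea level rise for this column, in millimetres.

Layer 1: 3.5×10⁻⁴ × 2.1 × 170 = 0.12495 m
3×10⁻⁴ × 810 × 1.1 = 0.26730 m
Layer 3: 250 × 0.35 × 2.3×10⁻⁴ = 0.020125 m
1230–1980 m: 1.6×10⁻⁴ × 750 × 0.4 = 0.04800 m
1980–3380 m: 1400 × 0.37 × 1.7×10⁻⁴ = 0.08806 m
Δh = 0.12495 + 0.26730 + 0.020125 + 0.04800 + 0.08806 = 0.548435 m

Δh ≈ 548 mm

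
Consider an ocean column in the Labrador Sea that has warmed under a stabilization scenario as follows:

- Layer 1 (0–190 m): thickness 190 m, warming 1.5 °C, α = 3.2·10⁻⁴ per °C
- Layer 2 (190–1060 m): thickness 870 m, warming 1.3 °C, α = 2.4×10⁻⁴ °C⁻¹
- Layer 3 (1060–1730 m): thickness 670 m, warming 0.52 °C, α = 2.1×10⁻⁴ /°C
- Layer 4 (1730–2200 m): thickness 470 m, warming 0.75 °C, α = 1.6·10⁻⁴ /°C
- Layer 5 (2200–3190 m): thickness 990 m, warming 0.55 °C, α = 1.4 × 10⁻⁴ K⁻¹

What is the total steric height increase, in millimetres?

Layer 1: 3.2×10⁻⁴ × 190 × 1.5 = 0.09120 m
190–1060 m: 870 × 2.4×10⁻⁴ × 1.3 = 0.27144 m
670 × 2.1×10⁻⁴ × 0.52 = 0.073164 m
1730–2200 m: 470 × 1.6×10⁻⁴ × 0.75 = 0.05640 m
Layer 5: 0.55 × 990 × 1.4×10⁻⁴ = 0.07623 m
Δh = 0.09120 + 0.27144 + 0.073164 + 0.05640 + 0.07623 = 0.568434 m ≈ 570 mm

Δh ≈ 570 mm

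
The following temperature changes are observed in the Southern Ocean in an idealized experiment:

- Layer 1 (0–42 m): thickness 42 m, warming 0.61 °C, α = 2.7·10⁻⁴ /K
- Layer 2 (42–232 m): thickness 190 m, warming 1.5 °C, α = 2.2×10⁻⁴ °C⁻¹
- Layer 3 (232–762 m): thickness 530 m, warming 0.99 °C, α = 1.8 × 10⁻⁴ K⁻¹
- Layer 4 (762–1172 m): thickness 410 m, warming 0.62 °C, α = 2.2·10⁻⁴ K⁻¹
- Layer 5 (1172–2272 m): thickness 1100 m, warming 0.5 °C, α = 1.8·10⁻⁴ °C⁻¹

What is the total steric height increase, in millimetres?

about 319 mm

42 × 0.61 × 2.7×10⁻⁴ = 0.0069174 m
42–232 m: 2.2×10⁻⁴ × 1.5 × 190 = 0.06270 m
530 × 0.99 × 1.8×10⁻⁴ = 0.094446 m
Layer 4: 2.2×10⁻⁴ × 0.62 × 410 = 0.055924 m
1172–2272 m: 1.8×10⁻⁴ × 1100 × 0.5 = 0.09900 m
Δh = 0.0069174 + 0.06270 + 0.094446 + 0.055924 + 0.09900 = 0.3189874 m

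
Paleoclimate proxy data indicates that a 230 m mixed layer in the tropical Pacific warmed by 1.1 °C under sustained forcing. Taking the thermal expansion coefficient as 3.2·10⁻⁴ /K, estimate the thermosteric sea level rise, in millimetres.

Δh = αΔT·H = 3.2×10⁻⁴ × 1.1 × 230 = 0.08096 m

Δh ≈ 81 mm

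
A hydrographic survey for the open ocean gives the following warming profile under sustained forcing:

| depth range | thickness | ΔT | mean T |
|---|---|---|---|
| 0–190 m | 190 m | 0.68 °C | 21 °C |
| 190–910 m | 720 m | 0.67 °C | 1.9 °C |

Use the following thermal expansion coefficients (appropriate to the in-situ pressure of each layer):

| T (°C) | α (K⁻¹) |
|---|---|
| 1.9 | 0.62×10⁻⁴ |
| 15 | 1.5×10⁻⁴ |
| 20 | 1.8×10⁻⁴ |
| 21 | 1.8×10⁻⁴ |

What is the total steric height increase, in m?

Layer 1 at 21 °C → α = 1.8×10⁻⁴ K⁻¹
Layer 2 at 1.9 °C → α = 0.62×10⁻⁴ K⁻¹
Layer 1: 0.68 × 1.8×10⁻⁴ × 190 = 0.023256 m
0.67 × 720 × 0.62×10⁻⁴ = 0.0299088 m
Δh = 0.023256 + 0.0299088 = 0.0531648 m ≈ 0.0532 m

Δh ≈ 0.0532 m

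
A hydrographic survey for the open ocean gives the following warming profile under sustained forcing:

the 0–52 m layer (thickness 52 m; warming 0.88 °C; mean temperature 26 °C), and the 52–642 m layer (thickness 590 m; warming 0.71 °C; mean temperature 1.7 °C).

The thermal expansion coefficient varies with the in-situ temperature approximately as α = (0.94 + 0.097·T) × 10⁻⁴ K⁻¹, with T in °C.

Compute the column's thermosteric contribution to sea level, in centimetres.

Layer 1: α = (0.94 + 0.097×26)×10⁻⁴ = 3.462×10⁻⁴ K⁻¹
Layer 2: α = (0.94 + 0.097×1.7)×10⁻⁴ = 1.1049×10⁻⁴ K⁻¹
0–52 m: 3.462×10⁻⁴ × 52 × 0.88 = 0.015842112 m
1.1049×10⁻⁴ × 590 × 0.71 = 0.046284261 m
Δh = 0.015842112 + 0.046284261 = 0.062126373 m

about 6.21 cm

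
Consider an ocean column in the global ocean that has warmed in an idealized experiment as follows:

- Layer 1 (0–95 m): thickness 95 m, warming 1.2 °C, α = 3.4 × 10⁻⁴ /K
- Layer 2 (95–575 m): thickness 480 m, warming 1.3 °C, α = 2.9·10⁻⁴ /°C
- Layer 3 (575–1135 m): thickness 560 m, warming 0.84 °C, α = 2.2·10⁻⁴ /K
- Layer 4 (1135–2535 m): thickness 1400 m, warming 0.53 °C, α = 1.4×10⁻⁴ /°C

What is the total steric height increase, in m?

1.2 × 3.4×10⁻⁴ × 95 = 0.03876 m
2.9×10⁻⁴ × 1.3 × 480 = 0.18096 m
575–1135 m: 0.84 × 560 × 2.2×10⁻⁴ = 0.103488 m
1400 × 0.53 × 1.4×10⁻⁴ = 0.10388 m
Δh = 0.03876 + 0.18096 + 0.103488 + 0.10388 = 0.427088 m

Δh ≈ 0.427 m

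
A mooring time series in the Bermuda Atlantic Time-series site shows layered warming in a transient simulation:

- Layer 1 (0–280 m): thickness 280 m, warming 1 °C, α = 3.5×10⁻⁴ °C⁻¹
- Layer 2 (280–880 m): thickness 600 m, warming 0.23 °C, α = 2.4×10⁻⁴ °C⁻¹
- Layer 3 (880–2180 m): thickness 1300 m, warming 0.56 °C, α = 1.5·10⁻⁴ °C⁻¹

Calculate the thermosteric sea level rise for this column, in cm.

24.0 cm of thermosteric rise

0–280 m: 3.5×10⁻⁴ × 1 × 280 = 0.09800 m
Layer 2: 0.23 × 600 × 2.4×10⁻⁴ = 0.03312 m
1.5×10⁻⁴ × 0.56 × 1300 = 0.10920 m
Δh = 0.09800 + 0.03312 + 0.10920 = 0.24032 m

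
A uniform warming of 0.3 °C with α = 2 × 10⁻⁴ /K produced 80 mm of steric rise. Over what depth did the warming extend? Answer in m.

H = Δh/(αΔT) = 0.08 / (2×10⁻⁴ × 0.3) ≈ 1333 m

1330 m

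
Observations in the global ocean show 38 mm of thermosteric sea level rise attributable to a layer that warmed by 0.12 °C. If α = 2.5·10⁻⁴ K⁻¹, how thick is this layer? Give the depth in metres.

H = Δh/(αΔT) = 0.038 / (2.5×10⁻⁴ × 0.12) ≈ 1267 m

H ≈ 1270 m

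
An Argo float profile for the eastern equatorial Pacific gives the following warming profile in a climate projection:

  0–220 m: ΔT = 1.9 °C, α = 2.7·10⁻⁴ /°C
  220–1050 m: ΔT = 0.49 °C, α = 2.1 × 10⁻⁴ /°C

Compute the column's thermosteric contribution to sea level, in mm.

0–220 m: 1.9 × 220 × 2.7×10⁻⁴ = 0.11286 m
Layer 2: 0.49 × 830 × 2.1×10⁻⁴ = 0.085407 m
Δh = 0.11286 + 0.085407 = 0.198267 m

Δh ≈ 198 mm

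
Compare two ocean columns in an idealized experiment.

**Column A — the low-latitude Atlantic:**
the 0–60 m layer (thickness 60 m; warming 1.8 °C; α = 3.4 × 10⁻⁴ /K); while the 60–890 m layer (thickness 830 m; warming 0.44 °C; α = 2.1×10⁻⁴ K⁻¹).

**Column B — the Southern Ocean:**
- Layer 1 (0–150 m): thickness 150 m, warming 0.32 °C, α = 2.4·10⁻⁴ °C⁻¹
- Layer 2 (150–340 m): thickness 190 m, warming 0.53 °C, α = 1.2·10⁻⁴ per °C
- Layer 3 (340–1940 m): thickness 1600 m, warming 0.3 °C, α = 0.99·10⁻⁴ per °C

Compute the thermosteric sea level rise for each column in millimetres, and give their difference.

A Layer 1: 60 × 3.4×10⁻⁴ × 1.8 = 0.03672 m
A 0.44 × 2.1×10⁻⁴ × 830 = 0.076692 m
A total: 0.113412 m
B Layer 1: 0.32 × 2.4×10⁻⁴ × 150 = 0.01152 m
B 150–340 m: 0.53 × 190 × 1.2×10⁻⁴ = 0.012084 m
B 0.99×10⁻⁴ × 1600 × 0.3 = 0.04752 m
B total: 0.071124 m
Difference: 0.113412 − 0.071124 = 0.042288 m

A: 110 mm; B: 71 mm; difference 42 mm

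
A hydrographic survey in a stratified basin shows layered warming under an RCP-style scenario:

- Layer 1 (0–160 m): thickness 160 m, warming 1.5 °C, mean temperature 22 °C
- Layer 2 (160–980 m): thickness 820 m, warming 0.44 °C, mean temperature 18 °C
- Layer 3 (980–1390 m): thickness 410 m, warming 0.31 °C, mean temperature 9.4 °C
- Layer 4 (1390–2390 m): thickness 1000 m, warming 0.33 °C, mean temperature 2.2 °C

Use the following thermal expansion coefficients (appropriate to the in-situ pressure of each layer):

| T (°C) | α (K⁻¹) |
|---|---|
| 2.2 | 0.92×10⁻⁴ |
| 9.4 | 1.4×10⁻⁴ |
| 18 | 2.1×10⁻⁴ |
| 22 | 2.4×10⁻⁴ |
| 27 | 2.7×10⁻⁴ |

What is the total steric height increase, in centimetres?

Layer 1 at 22 °C → α = 2.4×10⁻⁴ K⁻¹
Layer 2 at 18 °C → α = 2.1×10⁻⁴ K⁻¹
Layer 3 at 9.4 °C → α = 1.4×10⁻⁴ K⁻¹
Layer 4 at 2.2 °C → α = 0.92×10⁻⁴ K⁻¹
0–160 m: 2.4×10⁻⁴ × 1.5 × 160 = 0.05760 m
160–980 m: 820 × 0.44 × 2.1×10⁻⁴ = 0.075768 m
Layer 3: 410 × 1.4×10⁻⁴ × 0.31 = 0.017794 m
1390–2390 m: 0.92×10⁻⁴ × 0.33 × 1000 = 0.03036 m
Δh = 0.05760 + 0.075768 + 0.017794 + 0.03036 = 0.181522 m

Δh = 18.2 cm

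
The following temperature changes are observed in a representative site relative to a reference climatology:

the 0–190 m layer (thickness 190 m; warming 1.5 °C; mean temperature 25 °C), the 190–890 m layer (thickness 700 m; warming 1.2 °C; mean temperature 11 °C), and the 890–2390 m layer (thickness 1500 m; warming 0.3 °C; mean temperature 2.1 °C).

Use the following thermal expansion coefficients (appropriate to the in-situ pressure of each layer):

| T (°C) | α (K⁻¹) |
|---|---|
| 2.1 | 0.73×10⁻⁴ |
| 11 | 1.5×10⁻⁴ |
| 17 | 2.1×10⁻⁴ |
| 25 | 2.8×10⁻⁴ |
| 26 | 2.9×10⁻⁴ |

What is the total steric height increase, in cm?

23.9 cm of thermosteric rise

Layer 1 at 25 °C → α = 2.8×10⁻⁴ K⁻¹
Layer 2 at 11 °C → α = 1.5×10⁻⁴ K⁻¹
Layer 3 at 2.1 °C → α = 0.73×10⁻⁴ K⁻¹
0–190 m: 190 × 2.8×10⁻⁴ × 1.5 = 0.07980 m
190–890 m: 1.5×10⁻⁴ × 1.2 × 700 = 0.12600 m
0.3 × 1500 × 0.73×10⁻⁴ = 0.03285 m
Δh = 0.07980 + 0.12600 + 0.03285 = 0.23865 m ≈ 23.9 cm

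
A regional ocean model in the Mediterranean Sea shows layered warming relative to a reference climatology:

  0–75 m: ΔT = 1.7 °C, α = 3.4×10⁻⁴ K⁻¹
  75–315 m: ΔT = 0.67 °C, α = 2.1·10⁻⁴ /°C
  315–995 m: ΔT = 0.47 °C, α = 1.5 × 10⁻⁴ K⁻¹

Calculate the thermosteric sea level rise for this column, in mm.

125 mm of thermosteric rise

Layer 1: 3.4×10⁻⁴ × 1.7 × 75 = 0.04335 m
75–315 m: 240 × 0.67 × 2.1×10⁻⁴ = 0.033768 m
Layer 3: 1.5×10⁻⁴ × 680 × 0.47 = 0.04794 m
Δh = 0.04335 + 0.033768 + 0.04794 = 0.125058 m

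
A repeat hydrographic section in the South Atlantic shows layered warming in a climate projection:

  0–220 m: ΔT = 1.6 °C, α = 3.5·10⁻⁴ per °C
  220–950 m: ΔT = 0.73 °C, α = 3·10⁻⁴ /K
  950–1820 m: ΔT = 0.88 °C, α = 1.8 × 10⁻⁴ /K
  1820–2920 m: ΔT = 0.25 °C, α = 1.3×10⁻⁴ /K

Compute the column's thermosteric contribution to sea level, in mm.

Δh = 457 mm

Layer 1: 3.5×10⁻⁴ × 1.6 × 220 = 0.12320 m
220–950 m: 3×10⁻⁴ × 730 × 0.73 = 0.15987 m
1.8×10⁻⁴ × 0.88 × 870 = 0.137808 m
Layer 4: 1.3×10⁻⁴ × 0.25 × 1100 = 0.03575 m
Δh = 0.12320 + 0.15987 + 0.137808 + 0.03575 = 0.456628 m ≈ 457 mm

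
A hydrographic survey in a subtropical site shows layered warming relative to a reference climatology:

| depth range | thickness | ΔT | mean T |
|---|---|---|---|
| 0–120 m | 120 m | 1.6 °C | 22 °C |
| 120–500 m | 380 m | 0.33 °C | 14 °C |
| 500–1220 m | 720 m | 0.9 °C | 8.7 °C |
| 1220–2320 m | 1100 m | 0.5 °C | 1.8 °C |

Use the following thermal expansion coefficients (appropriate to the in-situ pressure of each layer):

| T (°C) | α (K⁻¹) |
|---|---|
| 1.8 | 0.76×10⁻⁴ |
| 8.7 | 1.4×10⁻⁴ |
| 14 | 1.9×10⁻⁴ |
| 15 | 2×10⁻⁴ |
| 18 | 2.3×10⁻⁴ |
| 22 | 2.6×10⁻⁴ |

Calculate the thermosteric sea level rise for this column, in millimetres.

Layer 1 at 22 °C → α = 2.6×10⁻⁴ K⁻¹
Layer 2 at 14 °C → α = 1.9×10⁻⁴ K⁻¹
Layer 3 at 8.7 °C → α = 1.4×10⁻⁴ K⁻¹
Layer 4 at 1.8 °C → α = 0.76×10⁻⁴ K⁻¹
0–120 m: 120 × 2.6×10⁻⁴ × 1.6 = 0.04992 m
380 × 1.9×10⁻⁴ × 0.33 = 0.023826 m
0.9 × 720 × 1.4×10⁻⁴ = 0.09072 m
1220–2320 m: 0.76×10⁻⁴ × 1100 × 0.5 = 0.04180 m
Δh = 0.04992 + 0.023826 + 0.09072 + 0.04180 = 0.206266 m ≈ 206 mm

Δh ≈ 206 mm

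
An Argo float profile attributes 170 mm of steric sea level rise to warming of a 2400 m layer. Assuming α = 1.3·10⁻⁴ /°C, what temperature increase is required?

ΔT = Δh/(αH) = 0.17 / (1.3×10⁻⁴ × 2400) ≈ 0.5449 °C

ΔT ≈ 0.54 °C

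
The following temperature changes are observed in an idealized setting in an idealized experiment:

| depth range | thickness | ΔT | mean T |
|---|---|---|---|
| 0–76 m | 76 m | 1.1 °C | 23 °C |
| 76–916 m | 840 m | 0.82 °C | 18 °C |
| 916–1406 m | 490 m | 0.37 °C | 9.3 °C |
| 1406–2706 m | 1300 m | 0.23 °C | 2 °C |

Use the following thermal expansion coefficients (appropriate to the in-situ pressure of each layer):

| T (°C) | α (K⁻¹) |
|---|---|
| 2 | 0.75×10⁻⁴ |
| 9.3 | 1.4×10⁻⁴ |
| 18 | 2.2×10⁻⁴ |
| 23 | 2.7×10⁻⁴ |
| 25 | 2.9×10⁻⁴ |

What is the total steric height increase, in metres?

0.22 m of thermosteric rise

Layer 1 at 23 °C → α = 2.7×10⁻⁴ K⁻¹
Layer 2 at 18 °C → α = 2.2×10⁻⁴ K⁻¹
Layer 3 at 9.3 °C → α = 1.4×10⁻⁴ K⁻¹
Layer 4 at 2 °C → α = 0.75×10⁻⁴ K⁻¹
0–76 m: 76 × 2.7×10⁻⁴ × 1.1 = 0.022572 m
76–916 m: 0.82 × 840 × 2.2×10⁻⁴ = 0.151536 m
916–1406 m: 0.37 × 490 × 1.4×10⁻⁴ = 0.025382 m
1406–2706 m: 0.75×10⁻⁴ × 1300 × 0.23 = 0.022425 m
Δh = 0.022572 + 0.151536 + 0.025382 + 0.022425 = 0.221915 m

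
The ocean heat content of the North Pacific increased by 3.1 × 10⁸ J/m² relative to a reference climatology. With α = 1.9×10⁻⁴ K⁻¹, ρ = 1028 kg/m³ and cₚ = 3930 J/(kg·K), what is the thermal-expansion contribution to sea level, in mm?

Δh = αQ/(ρcₚ) = 1.9×10⁻⁴ × 3.1×10⁸ / (1028 × 3930) ≈ 0.014579 m

about 14.6 mm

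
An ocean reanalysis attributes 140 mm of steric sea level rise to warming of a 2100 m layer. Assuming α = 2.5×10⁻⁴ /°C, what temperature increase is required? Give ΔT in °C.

0.267 °C

ΔT = Δh/(αH) = 0.14 / (2.5×10⁻⁴ × 2100) ≈ 0.2667 °C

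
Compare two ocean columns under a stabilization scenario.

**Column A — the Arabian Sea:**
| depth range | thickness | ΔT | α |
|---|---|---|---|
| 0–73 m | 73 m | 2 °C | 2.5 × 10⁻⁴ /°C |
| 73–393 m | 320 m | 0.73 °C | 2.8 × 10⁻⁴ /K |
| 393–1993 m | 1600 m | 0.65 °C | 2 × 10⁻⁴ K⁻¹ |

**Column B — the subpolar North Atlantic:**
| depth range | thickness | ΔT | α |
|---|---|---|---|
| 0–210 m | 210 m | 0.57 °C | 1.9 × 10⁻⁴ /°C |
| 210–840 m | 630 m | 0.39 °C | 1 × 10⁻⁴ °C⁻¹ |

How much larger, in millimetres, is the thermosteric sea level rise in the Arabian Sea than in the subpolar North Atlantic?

A Layer 1: 73 × 2.5×10⁻⁴ × 2 = 0.03650 m
A 0.73 × 320 × 2.8×10⁻⁴ = 0.065408 m
A Layer 3: 2×10⁻⁴ × 1600 × 0.65 = 0.20800 m
A total: 0.309908 m
B 0–210 m: 210 × 0.57 × 1.9×10⁻⁴ = 0.022743 m
B 630 × 0.39 × 1×10⁻⁴ = 0.02457 m
B total: 0.047313 m
Difference: 0.309908 − 0.047313 = 0.262595 m

Δh_A − Δh_B ≈ 260 mm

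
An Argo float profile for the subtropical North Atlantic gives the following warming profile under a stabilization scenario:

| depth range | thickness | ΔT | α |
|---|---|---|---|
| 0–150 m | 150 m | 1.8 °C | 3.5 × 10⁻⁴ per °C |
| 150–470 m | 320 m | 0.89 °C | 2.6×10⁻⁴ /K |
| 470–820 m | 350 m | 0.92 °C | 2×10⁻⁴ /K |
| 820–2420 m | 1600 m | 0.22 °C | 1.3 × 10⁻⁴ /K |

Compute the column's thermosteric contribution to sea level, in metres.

150 × 3.5×10⁻⁴ × 1.8 = 0.09450 m
2.6×10⁻⁴ × 0.89 × 320 = 0.074048 m
2×10⁻⁴ × 350 × 0.92 = 0.06440 m
1600 × 1.3×10⁻⁴ × 0.22 = 0.04576 m
Δh = 0.09450 + 0.074048 + 0.06440 + 0.04576 = 0.278708 m

0.279 m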